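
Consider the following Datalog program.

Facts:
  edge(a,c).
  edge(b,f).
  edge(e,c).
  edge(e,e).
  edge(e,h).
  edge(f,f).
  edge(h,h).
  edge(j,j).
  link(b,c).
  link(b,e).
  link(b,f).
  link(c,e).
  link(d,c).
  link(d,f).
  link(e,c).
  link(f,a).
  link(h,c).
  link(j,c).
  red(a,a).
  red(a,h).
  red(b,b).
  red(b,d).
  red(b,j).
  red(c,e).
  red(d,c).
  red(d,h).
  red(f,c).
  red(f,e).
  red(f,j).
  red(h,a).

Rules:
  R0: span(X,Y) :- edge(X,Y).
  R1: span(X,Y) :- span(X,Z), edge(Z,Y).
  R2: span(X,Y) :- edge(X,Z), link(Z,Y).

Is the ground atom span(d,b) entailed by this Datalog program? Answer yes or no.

round 1: derive span(a,c) via R0 from edge(a,c)
round 1: derive span(b,f) via R0 from edge(b,f)
round 1: derive span(e,c) via R0 from edge(e,c)
round 1: derive span(e,e) via R0 from edge(e,e)
round 1: derive span(e,h) via R0 from edge(e,h)
round 1: derive span(f,f) via R0 from edge(f,f)
round 1: derive span(h,h) via R0 from edge(h,h)
round 1: derive span(j,j) via R0 from edge(j,j)
round 1: derive span(a,e) via R2 from edge(a,c), link(c,e)
round 1: derive span(b,a) via R2 from edge(b,f), link(f,a)
round 1: derive span(f,a) via R2 from edge(f,f), link(f,a)
round 1: derive span(h,c) via R2 from edge(h,h), link(h,c)
round 1: derive span(j,c) via R2 from edge(j,j), link(j,c)
round 2: derive span(a,h) via R1 from span(a,e), edge(e,h)
round 2: derive span(b,c) via R1 from span(b,a), edge(a,c)
round 2: derive span(f,c) via R1 from span(f,a), edge(a,c)

no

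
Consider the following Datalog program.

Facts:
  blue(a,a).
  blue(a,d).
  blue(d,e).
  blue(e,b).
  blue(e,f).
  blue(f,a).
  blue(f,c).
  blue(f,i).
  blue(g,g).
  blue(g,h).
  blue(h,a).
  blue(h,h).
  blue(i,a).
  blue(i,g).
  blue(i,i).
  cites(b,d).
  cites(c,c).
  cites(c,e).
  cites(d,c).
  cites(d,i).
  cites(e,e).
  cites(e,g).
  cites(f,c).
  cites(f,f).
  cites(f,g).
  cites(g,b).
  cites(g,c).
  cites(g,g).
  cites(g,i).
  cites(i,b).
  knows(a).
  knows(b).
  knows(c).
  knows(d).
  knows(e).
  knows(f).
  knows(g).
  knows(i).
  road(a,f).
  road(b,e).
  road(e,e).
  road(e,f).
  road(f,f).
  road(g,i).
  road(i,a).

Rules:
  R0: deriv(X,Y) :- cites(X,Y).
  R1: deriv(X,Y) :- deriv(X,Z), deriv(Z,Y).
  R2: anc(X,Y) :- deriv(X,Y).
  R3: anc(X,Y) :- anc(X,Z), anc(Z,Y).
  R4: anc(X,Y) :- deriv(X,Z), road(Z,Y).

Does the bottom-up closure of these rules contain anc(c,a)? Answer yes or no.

round 1: derive deriv(b,d) via R0 from cites(b,d)
round 1: derive deriv(c,c) via R0 from cites(c,c)
round 1: derive deriv(c,e) via R0 from cites(c,e)
round 1: derive deriv(d,c) via R0 from cites(d,c)
round 1: derive deriv(d,i) via R0 from cites(d,i)
round 1: derive deriv(e,e) via R0 from cites(e,e)
round 1: derive deriv(e,g) via R0 from cites(e,g)
round 1: derive deriv(f,c) via R0 from cites(f,c)
round 1: derive deriv(f,f) via R0 from cites(f,f)
round 1: derive deriv(f,g) via R0 from cites(f,g)
round 1: derive deriv(g,b) via R0 from cites(g,b)
round 1: derive deriv(g,c) via R0 from cites(g,c)
round 1: derive deriv(g,g) via R0 from cites(g,g)
round 1: derive deriv(g,i) via R0 from cites(g,i)
round 1: derive deriv(i,b) via R0 from cites(i,b)
round 2: derive deriv(b,c) via R1 from deriv(b,d), deriv(d,c)
round 2: derive deriv(b,i) via R1 from deriv(b,d), deriv(d,i)
round 2: derive deriv(c,g) via R1 from deriv(c,e), deriv(e,g)
round 2: derive deriv(d,b) via R1 from deriv(d,i), deriv(i,b)
round 2: derive deriv(d,e) via R1 from deriv(d,c), deriv(c,e)
round 2: derive deriv(e,b) via R1 from deriv(e,g), deriv(g,b)
round 2: derive deriv(e,c) via R1 from deriv(e,g), deriv(g,c)
round 2: derive deriv(e,i) via R1 from deriv(e,g), deriv(g,i)
round 2: derive deriv(f,b) via R1 from deriv(f,g), deriv(g,b)
round 2: derive deriv(f,e) via R1 from deriv(f,c), deriv(c,e)
round 2: derive deriv(f,i) via R1 from deriv(f,g), deriv(g,i)
round 2: derive deriv(g,d) via R1 from deriv(g,b), deriv(b,d)
round 2: derive deriv(g,e) via R1 from deriv(g,c), deriv(c,e)
round 2: derive deriv(i,d) via R1 from deriv(i,b), deriv(b,d)
round 2: derive anc(b,d) via R2 from deriv(b,d)
round 2: derive anc(c,c) via R2 from deriv(c,c)
round 2: derive anc(c,e) via R2 from deriv(c,e)
round 2: derive anc(d,c) via R2 from deriv(d,c)
round 2: derive anc(d,i) via R2 from deriv(d,i)
round 2: derive anc(e,e) via R2 from deriv(e,e)
round 2: derive anc(e,g) via R2 from deriv(e,g)
round 2: derive anc(f,c) via R2 from deriv(f,c)
round 2: derive anc(f,f) via R2 from deriv(f,f)
round 2: derive anc(f,g) via R2 from deriv(f,g)
round 2: derive anc(g,b) via R2 from deriv(g,b)
round 2: derive anc(g,c) via R2 from deriv(g,c)
round 2: derive anc(g,g) via R2 from deriv(g,g)
round 2: derive anc(g,i) via R2 from deriv(g,i)
round 2: derive anc(i,b) via R2 from deriv(i,b)
round 2: derive anc(c,f) via R4 from deriv(c,e), road(e,f)
round 2: derive anc(d,a) via R4 from deriv(d,i), road(i,a)
round 2: derive anc(e,f) via R4 from deriv(e,e), road(e,f)
round 2: derive anc(e,i) via R4 from deriv(e,g), road(g,i)
round 2: derive anc(f,i) via R4 from deriv(f,g), road(g,i)
round 2: derive anc(g,a) via R4 from deriv(g,i), road(i,a)
round 2: derive anc(g,e) via R4 from deriv(g,b), road(b,e)
round 2: derive anc(i,e) via R4 from deriv(i,b), road(b,e)
round 3: derive deriv(b,b) via R1 from deriv(b,d), deriv(d,b)
round 3: derive deriv(b,e) via R1 from deriv(b,c), deriv(c,e)
round 3: derive deriv(b,g) via R1 from deriv(b,c), deriv(c,g)
round 3: derive deriv(c,b) via R1 from deriv(c,e), deriv(e,b)
round 3: derive deriv(c,d) via R1 from deriv(c,g), deriv(g,d)
round 3: derive deriv(c,i) via R1 from deriv(c,e), deriv(e,i)
round 3: derive deriv(d,d) via R1 from deriv(d,b), deriv(b,d)
round 3: derive deriv(d,g) via R1 from deriv(d,c), deriv(c,g)
round 3: derive deriv(e,d) via R1 from deriv(e,b), deriv(b,d)
round 3: derive deriv(f,d) via R1 from deriv(f,b), deriv(b,d)
round 3: derive deriv(i,c) via R1 from deriv(i,b), deriv(b,c)
round 3: derive deriv(i,e) via R1 from deriv(i,d), deriv(d,e)
round 3: derive deriv(i,i) via R1 from deriv(i,b), deriv(b,i)
round 3: derive anc(b,c) via R2 from deriv(b,c)
round 3: derive anc(b,i) via R2 from deriv(b,i)
round 3: derive anc(c,g) via R2 from deriv(c,g)
round 3: derive anc(d,b) via R2 from deriv(d,b)
round 3: derive anc(d,e) via R2 from deriv(d,e)
round 3: derive anc(e,b) via R2 from deriv(e,b)
round 3: derive anc(e,c) via R2 from deriv(e,c)
round 3: derive anc(f,b) via R2 from deriv(f,b)
round 3: derive anc(f,e) via R2 from deriv(f,e)
round 3: derive anc(g,d) via R2 from deriv(g,d)
round 3: derive anc(i,d) via R2 from deriv(i,d)
round 3: derive anc(b,a) via R3 from anc(b,d), anc(d,a)
round 3: derive anc(c,i) via R3 from anc(c,e), anc(e,i)
round 3: derive anc(d,f) via R3 from anc(d,c), anc(c,f)
round 3: derive anc(e,a) via R3 from anc(e,g), anc(g,a)
round 3: derive anc(f,a) via R3 from anc(f,g), anc(g,a)
round 3: derive anc(g,f) via R3 from anc(g,c), anc(c,f)
round 3: derive anc(i,f) via R3 from anc(i,e), anc(e,f)
round 3: derive anc(i,g) via R3 from anc(i,e), anc(e,g)
round 3: derive anc(i,i) via R3 from anc(i,e), anc(e,i)
round 4: derive deriv(i,g) via R1 from deriv(i,b), deriv(b,g)
round 4: derive anc(b,b) via R2 from deriv(b,b)
round 4: derive anc(b,e) via R2 from deriv(b,e)
round 4: derive anc(b,g) via R2 from deriv(b,g)
round 4: derive anc(c,b) via R2 from deriv(c,b)
round 4: derive anc(c,d) via R2 from deriv(c,d)
round 4: derive anc(d,d) via R2 from deriv(d,d)
round 4: derive anc(d,g) via R2 from deriv(d,g)
round 4: derive anc(e,d) via R2 from deriv(e,d)
round 4: derive anc(f,d) via R2 from deriv(f,d)
round 4: derive anc(i,c) via R2 from deriv(i,c)
round 4: derive anc(b,f) via R3 from anc(b,c), anc(c,f)
round 4: derive anc(c,a) via R3 from anc(c,e), anc(e,a)
round 4: derive anc(i,a) via R3 from anc(i,b), anc(b,a)

yes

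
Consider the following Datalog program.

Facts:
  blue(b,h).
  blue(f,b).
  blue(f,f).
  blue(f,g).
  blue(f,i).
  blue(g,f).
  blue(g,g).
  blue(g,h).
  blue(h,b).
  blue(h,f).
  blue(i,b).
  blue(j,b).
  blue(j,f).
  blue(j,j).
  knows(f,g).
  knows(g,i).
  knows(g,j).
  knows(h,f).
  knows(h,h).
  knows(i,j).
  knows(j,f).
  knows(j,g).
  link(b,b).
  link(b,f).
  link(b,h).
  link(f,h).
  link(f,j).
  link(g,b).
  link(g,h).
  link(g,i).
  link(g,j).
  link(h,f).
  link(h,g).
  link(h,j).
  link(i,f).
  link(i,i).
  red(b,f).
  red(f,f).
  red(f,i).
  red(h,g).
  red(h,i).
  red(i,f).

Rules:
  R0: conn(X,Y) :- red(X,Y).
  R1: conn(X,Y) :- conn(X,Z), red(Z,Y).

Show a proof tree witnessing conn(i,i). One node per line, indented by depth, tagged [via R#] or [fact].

round 1: derive conn(b,f) via R0 from red(b,f)
round 1: derive conn(f,f) via R0 from red(f,f)
round 1: derive conn(f,i) via R0 from red(f,i)
round 1: derive conn(h,g) via R0 from red(h,g)
round 1: derive conn(h,i) via R0 from red(h,i)
round 1: derive conn(i,f) via R0 from red(i,f)
round 2: derive conn(b,i) via R1 from conn(b,f), red(f,i)
round 2: derive conn(h,f) via R1 from conn(h,i), red(i,f)
round 2: derive conn(i,i) via R1 from conn(i,f), red(f,i)

conn(i,i)  [via R1]
  conn(i,f)  [via R0]
    red(i,f)  [fact]
  red(f,i)  [fact]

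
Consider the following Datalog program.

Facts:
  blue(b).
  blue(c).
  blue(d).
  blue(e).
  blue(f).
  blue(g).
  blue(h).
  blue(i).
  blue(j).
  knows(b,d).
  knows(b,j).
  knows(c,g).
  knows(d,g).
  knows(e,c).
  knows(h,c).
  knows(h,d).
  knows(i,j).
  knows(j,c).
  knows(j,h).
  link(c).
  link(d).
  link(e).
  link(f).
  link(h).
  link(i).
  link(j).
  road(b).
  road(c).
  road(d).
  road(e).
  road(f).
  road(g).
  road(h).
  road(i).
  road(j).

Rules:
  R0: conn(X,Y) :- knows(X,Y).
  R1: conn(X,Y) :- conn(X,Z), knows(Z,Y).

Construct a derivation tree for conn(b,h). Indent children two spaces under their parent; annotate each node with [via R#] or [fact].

conn(b,h)  [via R1]
  conn(b,j)  [via R0]
    knows(b,j)  [fact]
  knows(j,h)  [fact]

round 1: derive conn(b,d) via R0 from knows(b,d)
round 1: derive conn(b,j) via R0 from knows(b,j)
round 1: derive conn(c,g) via R0 from knows(c,g)
round 1: derive conn(d,g) via R0 from knows(d,g)
round 1: derive conn(e,c) via R0 from knows(e,c)
round 1: derive conn(h,c) via R0 from knows(h,c)
round 1: derive conn(h,d) via R0 from knows(h,d)
round 1: derive conn(i,j) via R0 from knows(i,j)
round 1: derive conn(j,c) via R0 from knows(j,c)
round 1: derive conn(j,h) via R0 from knows(j,h)
round 2: derive conn(b,c) via R1 from conn(b,j), knows(j,c)
round 2: derive conn(b,g) via R1 from conn(b,d), knows(d,g)
round 2: derive conn(b,h) via R1 from conn(b,j), knows(j,h)
round 2: derive conn(e,g) via R1 from conn(e,c), knows(c,g)
round 2: derive conn(h,g) via R1 from conn(h,c), knows(c,g)
round 2: derive conn(i,c) via R1 from conn(i,j), knows(j,c)
round 2: derive conn(i,h) via R1 from conn(i,j), knows(j,h)
round 2: derive conn(j,d) via R1 from conn(j,h), knows(h,d)
round 2: derive conn(j,g) via R1 from conn(j,c), knows(c,g)
round 3: derive conn(i,d) via R1 from conn(i,h), knows(h,d)
round 3: derive conn(i,g) via R1 from conn(i,c), knows(c,g)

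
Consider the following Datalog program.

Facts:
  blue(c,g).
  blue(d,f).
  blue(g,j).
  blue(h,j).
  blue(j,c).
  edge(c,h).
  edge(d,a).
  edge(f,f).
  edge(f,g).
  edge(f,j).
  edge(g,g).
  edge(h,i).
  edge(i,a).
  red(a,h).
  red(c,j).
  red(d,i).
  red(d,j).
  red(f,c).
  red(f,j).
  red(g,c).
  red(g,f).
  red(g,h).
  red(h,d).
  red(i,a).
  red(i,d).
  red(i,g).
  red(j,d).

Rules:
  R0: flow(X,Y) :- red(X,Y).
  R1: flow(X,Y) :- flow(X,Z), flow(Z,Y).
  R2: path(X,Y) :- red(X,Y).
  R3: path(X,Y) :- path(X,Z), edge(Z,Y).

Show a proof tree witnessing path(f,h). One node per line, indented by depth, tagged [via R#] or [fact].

round 1: derive path(a,h) via R2 from red(a,h)
round 1: derive path(c,j) via R2 from red(c,j)
round 1: derive path(d,i) via R2 from red(d,i)
round 1: derive path(d,j) via R2 from red(d,j)
round 1: derive path(f,c) via R2 from red(f,c)
round 1: derive path(f,j) via R2 from red(f,j)
round 1: derive path(g,c) via R2 from red(g,c)
round 1: derive path(g,f) via R2 from red(g,f)
round 1: derive path(g,h) via R2 from red(g,h)
round 1: derive path(h,d) via R2 from red(h,d)
round 1: derive path(i,a) via R2 from red(i,a)
round 1: derive path(i,d) via R2 from red(i,d)
round 1: derive path(i,g) via R2 from red(i,g)
round 1: derive path(j,d) via R2 from red(j,d)
round 2: derive path(a,i) via R3 from path(a,h), edge(h,i)
round 2: derive path(d,a) via R3 from path(d,i), edge(i,a)
round 2: derive path(f,h) via R3 from path(f,c), edge(c,h)
round 2: derive path(g,g) via R3 from path(g,f), edge(f,g)
round 2: derive path(g,i) via R3 from path(g,h), edge(h,i)
round 2: derive path(g,j) via R3 from path(g,f), edge(f,j)
round 2: derive path(h,a) via R3 from path(h,d), edge(d,a)
round 2: derive path(j,a) via R3 from path(j,d), edge(d,a)
round 3: derive path(a,a) via R3 from path(a,i), edge(i,a)
round 3: derive path(f,i) via R3 from path(f,h), edge(h,i)
round 3: derive path(g,a) via R3 from path(g,i), edge(i,a)
round 4: derive path(f,a) via R3 from path(f,i), edge(i,a)

path(f,h)  [via R3]
  path(f,c)  [via R2]
    red(f,c)  [fact]
  edge(c,h)  [fact]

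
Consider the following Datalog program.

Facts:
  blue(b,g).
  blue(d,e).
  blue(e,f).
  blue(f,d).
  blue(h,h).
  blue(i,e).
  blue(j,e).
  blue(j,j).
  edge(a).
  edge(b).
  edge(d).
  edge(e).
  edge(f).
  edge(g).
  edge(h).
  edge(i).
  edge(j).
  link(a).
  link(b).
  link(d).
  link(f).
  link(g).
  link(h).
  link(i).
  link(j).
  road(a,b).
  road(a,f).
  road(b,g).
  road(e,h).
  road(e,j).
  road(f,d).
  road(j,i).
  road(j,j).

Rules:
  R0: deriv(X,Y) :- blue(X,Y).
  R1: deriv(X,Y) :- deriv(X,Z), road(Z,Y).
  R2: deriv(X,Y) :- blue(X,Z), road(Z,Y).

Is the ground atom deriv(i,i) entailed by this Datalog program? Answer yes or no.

yes

round 1: derive deriv(b,g) via R0 from blue(b,g)
round 1: derive deriv(d,e) via R0 from blue(d,e)
round 1: derive deriv(e,f) via R0 from blue(e,f)
round 1: derive deriv(f,d) via R0 from blue(f,d)
round 1: derive deriv(h,h) via R0 from blue(h,h)
round 1: derive deriv(i,e) via R0 from blue(i,e)
round 1: derive deriv(j,e) via R0 from blue(j,e)
round 1: derive deriv(j,j) via R0 from blue(j,j)
round 1: derive deriv(d,h) via R2 from blue(d,e), road(e,h)
round 1: derive deriv(d,j) via R2 from blue(d,e), road(e,j)
round 1: derive deriv(e,d) via R2 from blue(e,f), road(f,d)
round 1: derive deriv(i,h) via R2 from blue(i,e), road(e,h)
round 1: derive deriv(i,j) via R2 from blue(i,e), road(e,j)
round 1: derive deriv(j,h) via R2 from blue(j,e), road(e,h)
round 1: derive deriv(j,i) via R2 from blue(j,j), road(j,i)
round 2: derive deriv(d,i) via R1 from deriv(d,j), road(j,i)
round 2: derive deriv(i,i) via R1 from deriv(i,j), road(j,i)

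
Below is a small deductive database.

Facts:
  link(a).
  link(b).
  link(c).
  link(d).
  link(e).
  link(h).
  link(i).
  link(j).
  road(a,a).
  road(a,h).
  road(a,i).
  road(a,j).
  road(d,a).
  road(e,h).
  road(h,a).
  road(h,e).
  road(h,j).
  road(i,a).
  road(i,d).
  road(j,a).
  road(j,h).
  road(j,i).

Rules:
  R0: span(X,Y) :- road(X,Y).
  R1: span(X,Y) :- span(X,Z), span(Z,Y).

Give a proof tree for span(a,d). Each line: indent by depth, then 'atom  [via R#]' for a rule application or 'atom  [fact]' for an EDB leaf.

span(a,d)  [via R1]
  span(a,i)  [via R0]
    road(a,i)  [fact]
  span(i,d)  [via R0]
    road(i,d)  [fact]

round 1: derive span(a,a) via R0 from road(a,a)
round 1: derive span(a,h) via R0 from road(a,h)
round 1: derive span(a,i) via R0 from road(a,i)
round 1: derive span(a,j) via R0 from road(a,j)
round 1: derive span(d,a) via R0 from road(d,a)
round 1: derive span(e,h) via R0 from road(e,h)
round 1: derive span(h,a) via R0 from road(h,a)
round 1: derive span(h,e) via R0 from road(h,e)
round 1: derive span(h,j) via R0 from road(h,j)
round 1: derive span(i,a) via R0 from road(i,a)
round 1: derive span(i,d) via R0 from road(i,d)
round 1: derive span(j,a) via R0 from road(j,a)
round 1: derive span(j,h) via R0 from road(j,h)
round 1: derive span(j,i) via R0 from road(j,i)
round 2: derive span(a,d) via R1 from span(a,i), span(i,d)
round 2: derive span(a,e) via R1 from span(a,h), span(h,e)
round 2: derive span(d,h) via R1 from span(d,a), span(a,h)
round 2: derive span(d,i) via R1 from span(d,a), span(a,i)
round 2: derive span(d,j) via R1 from span(d,a), span(a,j)
round 2: derive span(e,a) via R1 from span(e,h), span(h,a)
round 2: derive span(e,e) via R1 from span(e,h), span(h,e)
round 2: derive span(e,j) via R1 from span(e,h), span(h,j)
round 2: derive span(h,h) via R1 from span(h,a), span(a,h)
round 2: derive span(h,i) via R1 from span(h,a), span(a,i)
round 2: derive span(i,h) via R1 from span(i,a), span(a,h)
round 2: derive span(i,i) via R1 from span(i,a), span(a,i)
round 2: derive span(i,j) via R1 from span(i,a), span(a,j)
round 2: derive span(j,d) via R1 from span(j,i), span(i,d)
round 2: derive span(j,e) via R1 from span(j,h), span(h,e)
round 2: derive span(j,j) via R1 from span(j,a), span(a,j)
round 3: derive span(d,d) via R1 from span(d,a), span(a,d)
round 3: derive span(d,e) via R1 from span(d,a), span(a,e)
round 3: derive span(e,d) via R1 from span(e,a), span(a,d)
round 3: derive span(e,i) via R1 from span(e,a), span(a,i)
round 3: derive span(h,d) via R1 from span(h,a), span(a,d)
round 3: derive span(i,e) via R1 from span(i,a), span(a,e)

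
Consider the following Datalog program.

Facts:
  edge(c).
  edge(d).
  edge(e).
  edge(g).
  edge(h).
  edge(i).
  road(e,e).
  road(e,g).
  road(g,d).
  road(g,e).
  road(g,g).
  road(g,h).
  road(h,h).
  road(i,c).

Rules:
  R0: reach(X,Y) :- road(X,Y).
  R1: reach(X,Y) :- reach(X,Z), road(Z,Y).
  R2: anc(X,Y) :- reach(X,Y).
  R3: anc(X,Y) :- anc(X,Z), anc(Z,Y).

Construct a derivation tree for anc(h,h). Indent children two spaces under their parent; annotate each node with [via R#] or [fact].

round 1: derive reach(e,e) via R0 from road(e,e)
round 1: derive reach(e,g) via R0 from road(e,g)
round 1: derive reach(g,d) via R0 from road(g,d)
round 1: derive reach(g,e) via R0 from road(g,e)
round 1: derive reach(g,g) via R0 from road(g,g)
round 1: derive reach(g,h) via R0 from road(g,h)
round 1: derive reach(h,h) via R0 from road(h,h)
round 1: derive reach(i,c) via R0 from road(i,c)
round 2: derive reach(e,d) via R1 from reach(e,g), road(g,d)
round 2: derive reach(e,h) via R1 from reach(e,g), road(g,h)
round 2: derive anc(e,e) via R2 from reach(e,e)
round 2: derive anc(e,g) via R2 from reach(e,g)
round 2: derive anc(g,d) via R2 from reach(g,d)
round 2: derive anc(g,e) via R2 from reach(g,e)
round 2: derive anc(g,g) via R2 from reach(g,g)
round 2: derive anc(g,h) via R2 from reach(g,h)
round 2: derive anc(h,h) via R2 from reach(h,h)
round 2: derive anc(i,c) via R2 from reach(i,c)
round 3: derive anc(e,d) via R2 from reach(e,d)
round 3: derive anc(e,h) via R2 from reach(e,h)

anc(h,h)  [via R2]
  reach(h,h)  [via R0]
    road(h,h)  [fact]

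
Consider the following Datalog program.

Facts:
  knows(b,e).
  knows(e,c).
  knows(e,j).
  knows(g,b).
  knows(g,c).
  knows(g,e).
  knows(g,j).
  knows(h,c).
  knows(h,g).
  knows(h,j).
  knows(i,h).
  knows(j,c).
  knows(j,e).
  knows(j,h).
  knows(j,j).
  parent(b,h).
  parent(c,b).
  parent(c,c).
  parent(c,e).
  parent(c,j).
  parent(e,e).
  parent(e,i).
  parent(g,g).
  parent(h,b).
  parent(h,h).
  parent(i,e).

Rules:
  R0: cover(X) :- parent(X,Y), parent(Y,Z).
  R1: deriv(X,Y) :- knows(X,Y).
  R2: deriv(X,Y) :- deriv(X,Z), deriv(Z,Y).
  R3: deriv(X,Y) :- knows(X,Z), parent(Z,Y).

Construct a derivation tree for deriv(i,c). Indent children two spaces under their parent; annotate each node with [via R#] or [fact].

deriv(i,c)  [via R2]
  deriv(i,h)  [via R1]
    knows(i,h)  [fact]
  deriv(h,c)  [via R1]
    knows(h,c)  [fact]

round 1: derive deriv(b,e) via R1 from knows(b,e)
round 1: derive deriv(e,c) via R1 from knows(e,c)
round 1: derive deriv(e,j) via R1 from knows(e,j)
round 1: derive deriv(g,b) via R1 from knows(g,b)
round 1: derive deriv(g,c) via R1 from knows(g,c)
round 1: derive deriv(g,e) via R1 from knows(g,e)
round 1: derive deriv(g,j) via R1 from knows(g,j)
round 1: derive deriv(h,c) via R1 from knows(h,c)
round 1: derive deriv(h,g) via R1 from knows(h,g)
round 1: derive deriv(h,j) via R1 from knows(h,j)
round 1: derive deriv(i,h) via R1 from knows(i,h)
round 1: derive deriv(j,c) via R1 from knows(j,c)
round 1: derive deriv(j,e) via R1 from knows(j,e)
round 1: derive deriv(j,h) via R1 from knows(j,h)
round 1: derive deriv(j,j) via R1 from knows(j,j)
round 1: derive deriv(b,i) via R3 from knows(b,e), parent(e,i)
round 1: derive deriv(e,b) via R3 from knows(e,c), parent(c,b)
round 1: derive deriv(e,e) via R3 from knows(e,c), parent(c,e)
round 1: derive deriv(g,h) via R3 from knows(g,b), parent(b,h)
round 1: derive deriv(g,i) via R3 from knows(g,e), parent(e,i)
round 1: derive deriv(h,b) via R3 from knows(h,c), parent(c,b)
round 1: derive deriv(h,e) via R3 from knows(h,c), parent(c,e)
round 1: derive deriv(i,b) via R3 from knows(i,h), parent(h,b)
round 1: derive deriv(j,b) via R3 from knows(j,c), parent(c,b)
round 1: derive deriv(j,i) via R3 from knows(j,e), parent(e,i)
round 2: derive deriv(b,b) via R2 from deriv(b,e), deriv(e,b)
round 2: derive deriv(b,c) via R2 from deriv(b,e), deriv(e,c)
round 2: derive deriv(b,h) via R2 from deriv(b,i), deriv(i,h)
round 2: derive deriv(b,j) via R2 from deriv(b,e), deriv(e,j)
round 2: derive deriv(e,h) via R2 from deriv(e,j), deriv(j,h)
round 2: derive deriv(e,i) via R2 from deriv(e,b), deriv(b,i)
round 2: derive deriv(g,g) via R2 from deriv(g,h), deriv(h,g)
round 2: derive deriv(h,h) via R2 from deriv(h,g), deriv(g,h)
round 2: derive deriv(h,i) via R2 from deriv(h,b), deriv(b,i)
round 2: derive deriv(i,c) via R2 from deriv(i,h), deriv(h,c)
round 2: derive deriv(i,e) via R2 from deriv(i,b), deriv(b,e)
round 2: derive deriv(i,g) via R2 from deriv(i,h), deriv(h,g)
round 2: derive deriv(i,i) via R2 from deriv(i,b), deriv(b,i)
round 2: derive deriv(i,j) via R2 from deriv(i,h), deriv(h,j)
round 2: derive deriv(j,g) via R2 from deriv(j,h), deriv(h,g)
round 3: derive deriv(b,g) via R2 from deriv(b,h), deriv(h,g)
round 3: derive deriv(e,g) via R2 from deriv(e,h), deriv(h,g)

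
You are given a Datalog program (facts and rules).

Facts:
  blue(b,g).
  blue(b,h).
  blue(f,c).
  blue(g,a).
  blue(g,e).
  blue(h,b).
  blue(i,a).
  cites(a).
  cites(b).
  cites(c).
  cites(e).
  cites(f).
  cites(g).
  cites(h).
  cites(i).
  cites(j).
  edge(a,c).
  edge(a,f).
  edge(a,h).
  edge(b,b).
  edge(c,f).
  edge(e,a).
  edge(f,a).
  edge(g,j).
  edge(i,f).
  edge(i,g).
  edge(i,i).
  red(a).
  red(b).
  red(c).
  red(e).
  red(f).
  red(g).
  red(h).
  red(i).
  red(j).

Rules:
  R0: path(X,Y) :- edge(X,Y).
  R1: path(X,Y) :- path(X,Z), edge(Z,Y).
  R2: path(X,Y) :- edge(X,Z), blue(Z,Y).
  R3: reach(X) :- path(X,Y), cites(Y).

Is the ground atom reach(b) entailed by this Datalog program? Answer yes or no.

round 1: derive path(a,c) via R0 from edge(a,c)
round 1: derive path(a,f) via R0 from edge(a,f)
round 1: derive path(a,h) via R0 from edge(a,h)
round 1: derive path(b,b) via R0 from edge(b,b)
round 1: derive path(c,f) via R0 from edge(c,f)
round 1: derive path(e,a) via R0 from edge(e,a)
round 1: derive path(f,a) via R0 from edge(f,a)
round 1: derive path(g,j) via R0 from edge(g,j)
round 1: derive path(i,f) via R0 from edge(i,f)
round 1: derive path(i,g) via R0 from edge(i,g)
round 1: derive path(i,i) via R0 from edge(i,i)
round 1: derive path(a,b) via R2 from edge(a,h), blue(h,b)
round 1: derive path(b,g) via R2 from edge(b,b), blue(b,g)
round 1: derive path(b,h) via R2 from edge(b,b), blue(b,h)
round 1: derive path(c,c) via R2 from edge(c,f), blue(f,c)
round 1: derive path(i,a) via R2 from edge(i,g), blue(g,a)
round 1: derive path(i,c) via R2 from edge(i,f), blue(f,c)
round 1: derive path(i,e) via R2 from edge(i,g), blue(g,e)
round 2: derive path(a,a) via R1 from path(a,f), edge(f,a)
round 2: derive path(b,j) via R1 from path(b,g), edge(g,j)
round 2: derive path(c,a) via R1 from path(c,f), edge(f,a)
round 2: derive path(e,c) via R1 from path(e,a), edge(a,c)
round 2: derive path(e,f) via R1 from path(e,a), edge(a,f)
round 2: derive path(e,h) via R1 from path(e,a), edge(a,h)
round 2: derive path(f,c) via R1 from path(f,a), edge(a,c)
round 2: derive path(f,f) via R1 from path(f,a), edge(a,f)
round 2: derive path(f,h) via R1 from path(f,a), edge(a,h)
round 2: derive path(i,h) via R1 from path(i,a), edge(a,h)
round 2: derive path(i,j) via R1 from path(i,g), edge(g,j)
round 2: derive reach(a) via R3 from path(a,b), cites(b)
round 2: derive reach(b) via R3 from path(b,b), cites(b)
round 2: derive reach(c) via R3 from path(c,c), cites(c)
round 2: derive reach(e) via R3 from path(e,a), cites(a)
round 2: derive reach(f) via R3 from path(f,a), cites(a)
round 2: derive reach(g) via R3 from path(g,j), cites(j)
round 2: derive reach(i) via R3 from path(i,a), cites(a)
round 3: derive path(c,h) via R1 from path(c,a), edge(a,h)

yes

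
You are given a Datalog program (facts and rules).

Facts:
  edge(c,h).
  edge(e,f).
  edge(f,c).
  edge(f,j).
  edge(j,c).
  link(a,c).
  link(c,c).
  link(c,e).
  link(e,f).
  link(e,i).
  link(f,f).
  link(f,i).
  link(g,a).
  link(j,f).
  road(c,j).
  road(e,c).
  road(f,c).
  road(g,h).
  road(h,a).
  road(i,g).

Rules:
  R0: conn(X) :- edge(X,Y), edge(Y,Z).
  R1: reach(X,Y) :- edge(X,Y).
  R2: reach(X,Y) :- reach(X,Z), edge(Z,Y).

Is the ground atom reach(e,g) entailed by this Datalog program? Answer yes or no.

no

round 1: derive reach(c,h) via R1 from edge(c,h)
round 1: derive reach(e,f) via R1 from edge(e,f)
round 1: derive reach(f,c) via R1 from edge(f,c)
round 1: derive reach(f,j) via R1 from edge(f,j)
round 1: derive reach(j,c) via R1 from edge(j,c)
round 2: derive reach(e,c) via R2 from reach(e,f), edge(f,c)
round 2: derive reach(e,j) via R2 from reach(e,f), edge(f,j)
round 2: derive reach(f,h) via R2 from reach(f,c), edge(c,h)
round 2: derive reach(j,h) via R2 from reach(j,c), edge(c,h)
round 3: derive reach(e,h) via R2 from reach(e,c), edge(c,h)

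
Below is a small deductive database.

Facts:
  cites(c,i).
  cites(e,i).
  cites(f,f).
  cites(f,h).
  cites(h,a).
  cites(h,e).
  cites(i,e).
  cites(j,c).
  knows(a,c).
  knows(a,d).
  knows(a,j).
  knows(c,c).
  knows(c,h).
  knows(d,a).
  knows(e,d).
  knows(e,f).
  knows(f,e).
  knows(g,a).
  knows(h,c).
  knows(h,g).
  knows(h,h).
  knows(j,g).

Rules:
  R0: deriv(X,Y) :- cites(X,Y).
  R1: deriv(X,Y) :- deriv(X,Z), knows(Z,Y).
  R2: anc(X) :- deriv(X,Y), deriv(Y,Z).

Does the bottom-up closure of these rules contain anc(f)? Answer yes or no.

round 1: derive deriv(c,i) via R0 from cites(c,i)
round 1: derive deriv(e,i) via R0 from cites(e,i)
round 1: derive deriv(f,f) via R0 from cites(f,f)
round 1: derive deriv(f,h) via R0 from cites(f,h)
round 1: derive deriv(h,a) via R0 from cites(h,a)
round 1: derive deriv(h,e) via R0 from cites(h,e)
round 1: derive deriv(i,e) via R0 from cites(i,e)
round 1: derive deriv(j,c) via R0 from cites(j,c)
round 2: derive deriv(f,c) via R1 from deriv(f,h), knows(h,c)
round 2: derive deriv(f,e) via R1 from deriv(f,f), knows(f,e)
round 2: derive deriv(f,g) via R1 from deriv(f,h), knows(h,g)
round 2: derive deriv(h,c) via R1 from deriv(h,a), knows(a,c)
round 2: derive deriv(h,d) via R1 from deriv(h,a), knows(a,d)
round 2: derive deriv(h,f) via R1 from deriv(h,e), knows(e,f)
round 2: derive deriv(h,j) via R1 from deriv(h,a), knows(a,j)
round 2: derive deriv(i,d) via R1 from deriv(i,e), knows(e,d)
round 2: derive deriv(i,f) via R1 from deriv(i,e), knows(e,f)
round 2: derive deriv(j,h) via R1 from deriv(j,c), knows(c,h)
round 2: derive anc(c) via R2 from deriv(c,i), deriv(i,e)
round 2: derive anc(e) via R2 from deriv(e,i), deriv(i,e)
round 2: derive anc(f) via R2 from deriv(f,f), deriv(f,f)
round 2: derive anc(h) via R2 from deriv(h,e), deriv(e,i)
round 2: derive anc(i) via R2 from deriv(i,e), deriv(e,i)
round 2: derive anc(j) via R2 from deriv(j,c), deriv(c,i)
round 3: derive deriv(f,a) via R1 from deriv(f,g), knows(g,a)
round 3: derive deriv(f,d) via R1 from deriv(f,e), knows(e,d)
round 3: derive deriv(h,g) via R1 from deriv(h,j), knows(j,g)
round 3: derive deriv(h,h) via R1 from deriv(h,c), knows(c,h)
round 3: derive deriv(i,a) via R1 from deriv(i,d), knows(d,a)
round 3: derive deriv(j,g) via R1 from deriv(j,h), knows(h,g)
round 4: derive deriv(f,j) via R1 from deriv(f,a), knows(a,j)
round 4: derive deriv(i,c) via R1 from deriv(i,a), knows(a,c)
round 4: derive deriv(i,j) via R1 from deriv(i,a), knows(a,j)
round 4: derive deriv(j,a) via R1 from deriv(j,g), knows(g,a)
round 5: derive deriv(i,g) via R1 from deriv(i,j), knows(j,g)
round 5: derive deriv(i,h) via R1 from deriv(i,c), knows(c,h)
round 5: derive deriv(j,d) via R1 from deriv(j,a), knows(a,d)
round 5: derive deriv(j,j) via R1 from deriv(j,a), knows(a,j)

yes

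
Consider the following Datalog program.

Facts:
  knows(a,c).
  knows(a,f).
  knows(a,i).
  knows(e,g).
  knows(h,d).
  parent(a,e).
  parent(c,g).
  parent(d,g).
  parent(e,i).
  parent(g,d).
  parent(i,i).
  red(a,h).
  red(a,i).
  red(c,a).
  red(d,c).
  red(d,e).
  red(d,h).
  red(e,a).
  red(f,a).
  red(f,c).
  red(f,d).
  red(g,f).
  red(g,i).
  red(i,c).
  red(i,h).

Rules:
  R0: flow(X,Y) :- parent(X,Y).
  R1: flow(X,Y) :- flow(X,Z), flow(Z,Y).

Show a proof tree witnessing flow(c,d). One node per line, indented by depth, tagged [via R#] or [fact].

round 1: derive flow(a,e) via R0 from parent(a,e)
round 1: derive flow(c,g) via R0 from parent(c,g)
round 1: derive flow(d,g) via R0 from parent(d,g)
round 1: derive flow(e,i) via R0 from parent(e,i)
round 1: derive flow(g,d) via R0 from parent(g,d)
round 1: derive flow(i,i) via R0 from parent(i,i)
round 2: derive flow(a,i) via R1 from flow(a,e), flow(e,i)
round 2: derive flow(c,d) via R1 from flow(c,g), flow(g,d)
round 2: derive flow(d,d) via R1 from flow(d,g), flow(g,d)
round 2: derive flow(g,g) via R1 from flow(g,d), flow(d,g)

flow(c,d)  [via R1]
  flow(c,g)  [via R0]
    parent(c,g)  [fact]
  flow(g,d)  [via R0]
    parent(g,d)  [fact]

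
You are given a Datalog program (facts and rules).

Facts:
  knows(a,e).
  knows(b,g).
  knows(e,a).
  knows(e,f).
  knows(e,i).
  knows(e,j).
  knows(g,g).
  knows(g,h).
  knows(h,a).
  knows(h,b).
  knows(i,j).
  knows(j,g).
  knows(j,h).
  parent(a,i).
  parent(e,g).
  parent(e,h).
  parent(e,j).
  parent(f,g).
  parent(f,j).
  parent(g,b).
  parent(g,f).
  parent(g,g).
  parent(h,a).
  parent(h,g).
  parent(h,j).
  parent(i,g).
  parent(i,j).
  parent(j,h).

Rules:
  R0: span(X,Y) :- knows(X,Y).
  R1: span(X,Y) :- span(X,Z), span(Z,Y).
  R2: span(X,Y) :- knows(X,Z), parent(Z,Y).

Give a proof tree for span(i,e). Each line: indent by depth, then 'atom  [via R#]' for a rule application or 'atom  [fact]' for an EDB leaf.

span(i,e)  [via R1]
  span(i,a)  [via R1]
    span(i,h)  [via R2]
      knows(i,j)  [fact]
      parent(j,h)  [fact]
    span(h,a)  [via R0]
      knows(h,a)  [fact]
  span(a,e)  [via R0]
    knows(a,e)  [fact]

round 1: derive span(a,e) via R0 from knows(a,e)
round 1: derive span(b,g) via R0 from knows(b,g)
round 1: derive span(e,a) via R0 from knows(e,a)
round 1: derive span(e,f) via R0 from knows(e,f)
round 1: derive span(e,i) via R0 from knows(e,i)
round 1: derive span(e,j) via R0 from knows(e,j)
round 1: derive span(g,g) via R0 from knows(g,g)
round 1: derive span(g,h) via R0 from knows(g,h)
round 1: derive span(h,a) via R0 from knows(h,a)
round 1: derive span(h,b) via R0 from knows(h,b)
round 1: derive span(i,j) via R0 from knows(i,j)
round 1: derive span(j,g) via R0 from knows(j,g)
round 1: derive span(j,h) via R0 from knows(j,h)
round 1: derive span(a,g) via R2 from knows(a,e), parent(e,g)
round 1: derive span(a,h) via R2 from knows(a,e), parent(e,h)
round 1: derive span(a,j) via R2 from knows(a,e), parent(e,j)
round 1: derive span(b,b) via R2 from knows(b,g), parent(g,b)
round 1: derive span(b,f) via R2 from knows(b,g), parent(g,f)
round 1: derive span(e,g) via R2 from knows(e,f), parent(f,g)
round 1: derive span(e,h) via R2 from knows(e,j), parent(j,h)
round 1: derive span(g,a) via R2 from knows(g,h), parent(h,a)
round 1: derive span(g,b) via R2 from knows(g,g), parent(g,b)
round 1: derive span(g,f) via R2 from knows(g,g), parent(g,f)
round 1: derive span(g,j) via R2 from knows(g,h), parent(h,j)
round 1: derive span(h,i) via R2 from knows(h,a), parent(a,i)
round 1: derive span(i,h) via R2 from knows(i,j), parent(j,h)
round 1: derive span(j,a) via R2 from knows(j,h), parent(h,a)
round 1: derive span(j,b) via R2 from knows(j,g), parent(g,b)
round 1: derive span(j,f) via R2 from knows(j,g), parent(g,f)
round 1: derive span(j,j) via R2 from knows(j,h), parent(h,j)
round 2: derive span(a,a) via R1 from span(a,e), span(e,a)
round 2: derive span(a,b) via R1 from span(a,g), span(g,b)
round 2: derive span(a,f) via R1 from span(a,e), span(e,f)
round 2: derive span(a,i) via R1 from span(a,e), span(e,i)
round 2: derive span(b,a) via R1 from span(b,g), span(g,a)
round 2: derive span(b,h) via R1 from span(b,g), span(g,h)
round 2: derive span(b,j) via R1 from span(b,g), span(g,j)
round 2: derive span(e,b) via R1 from span(e,g), span(g,b)
round 2: derive span(e,e) via R1 from span(e,a), span(a,e)
round 2: derive span(g,e) via R1 from span(g,a), span(a,e)
round 2: derive span(g,i) via R1 from span(g,h), span(h,i)
round 2: derive span(h,e) via R1 from span(h,a), span(a,e)
round 2: derive span(h,f) via R1 from span(h,b), span(b,f)
round 2: derive span(h,g) via R1 from span(h,a), span(a,g)
round 2: derive span(h,h) via R1 from span(h,a), span(a,h)
round 2: derive span(h,j) via R1 from span(h,a), span(a,j)
round 2: derive span(i,a) via R1 from span(i,h), span(h,a)
round 2: derive span(i,b) via R1 from span(i,h), span(h,b)
round 2: derive span(i,f) via R1 from span(i,j), span(j,f)
round 2: derive span(i,g) via R1 from span(i,j), span(j,g)
round 2: derive span(i,i) via R1 from span(i,h), span(h,i)
round 2: derive span(j,e) via R1 from span(j,a), span(a,e)
round 2: derive span(j,i) via R1 from span(j,h), span(h,i)
round 3: derive span(b,e) via R1 from span(b,a), span(a,e)
round 3: derive span(b,i) via R1 from span(b,a), span(a,i)
round 3: derive span(i,e) via R1 from span(i,a), span(a,e)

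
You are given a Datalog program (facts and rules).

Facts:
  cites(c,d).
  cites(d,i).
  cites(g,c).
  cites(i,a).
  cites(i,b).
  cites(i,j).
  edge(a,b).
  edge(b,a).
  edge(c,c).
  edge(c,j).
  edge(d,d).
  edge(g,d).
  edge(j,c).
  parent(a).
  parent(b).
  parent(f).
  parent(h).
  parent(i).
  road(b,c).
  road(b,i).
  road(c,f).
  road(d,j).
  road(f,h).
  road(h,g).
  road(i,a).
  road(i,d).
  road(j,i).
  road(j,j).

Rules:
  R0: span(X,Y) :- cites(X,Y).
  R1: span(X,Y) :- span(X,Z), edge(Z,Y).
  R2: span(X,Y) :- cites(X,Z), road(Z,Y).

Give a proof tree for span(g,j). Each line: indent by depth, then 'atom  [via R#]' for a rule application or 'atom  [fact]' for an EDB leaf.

span(g,j)  [via R1]
  span(g,c)  [via R0]
    cites(g,c)  [fact]
  edge(c,j)  [fact]

round 1: derive span(c,d) via R0 from cites(c,d)
round 1: derive span(d,i) via R0 from cites(d,i)
round 1: derive span(g,c) via R0 from cites(g,c)
round 1: derive span(i,a) via R0 from cites(i,a)
round 1: derive span(i,b) via R0 from cites(i,b)
round 1: derive span(i,j) via R0 from cites(i,j)
round 1: derive span(c,j) via R2 from cites(c,d), road(d,j)
round 1: derive span(d,a) via R2 from cites(d,i), road(i,a)
round 1: derive span(d,d) via R2 from cites(d,i), road(i,d)
round 1: derive span(g,f) via R2 from cites(g,c), road(c,f)
round 1: derive span(i,c) via R2 from cites(i,b), road(b,c)
round 1: derive span(i,i) via R2 from cites(i,b), road(b,i)
round 2: derive span(c,c) via R1 from span(c,j), edge(j,c)
round 2: derive span(d,b) via R1 from span(d,a), edge(a,b)
round 2: derive span(g,j) via R1 from span(g,c), edge(c,j)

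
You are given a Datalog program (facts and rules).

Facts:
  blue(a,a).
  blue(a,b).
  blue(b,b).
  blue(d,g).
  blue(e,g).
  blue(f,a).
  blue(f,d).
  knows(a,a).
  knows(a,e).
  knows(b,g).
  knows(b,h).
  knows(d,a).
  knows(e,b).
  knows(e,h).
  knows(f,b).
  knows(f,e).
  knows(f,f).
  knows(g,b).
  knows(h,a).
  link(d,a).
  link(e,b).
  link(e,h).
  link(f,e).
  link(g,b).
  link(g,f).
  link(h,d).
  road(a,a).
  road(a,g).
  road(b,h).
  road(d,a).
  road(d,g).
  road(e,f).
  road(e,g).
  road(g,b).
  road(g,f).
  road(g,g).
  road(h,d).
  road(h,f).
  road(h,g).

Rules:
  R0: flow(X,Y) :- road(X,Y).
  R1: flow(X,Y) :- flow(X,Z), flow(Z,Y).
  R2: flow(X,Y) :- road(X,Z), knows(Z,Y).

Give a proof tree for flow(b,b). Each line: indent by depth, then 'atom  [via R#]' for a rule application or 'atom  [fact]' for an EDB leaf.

flow(b,b)  [via R1]
  flow(b,a)  [via R2]
    road(b,h)  [fact]
    knows(h,a)  [fact]
  flow(a,b)  [via R2]
    road(a,g)  [fact]
    knows(g,b)  [fact]

round 1: derive flow(a,a) via R0 from road(a,a)
round 1: derive flow(a,g) via R0 from road(a,g)
round 1: derive flow(b,h) via R0 from road(b,h)
round 1: derive flow(d,a) via R0 from road(d,a)
round 1: derive flow(d,g) via R0 from road(d,g)
round 1: derive flow(e,f) via R0 from road(e,f)
round 1: derive flow(e,g) via R0 from road(e,g)
round 1: derive flow(g,b) via R0 from road(g,b)
round 1: derive flow(g,f) via R0 from road(g,f)
round 1: derive flow(g,g) via R0 from road(g,g)
round 1: derive flow(h,d) via R0 from road(h,d)
round 1: derive flow(h,f) via R0 from road(h,f)
round 1: derive flow(h,g) via R0 from road(h,g)
round 1: derive flow(a,b) via R2 from road(a,g), knows(g,b)
round 1: derive flow(a,e) via R2 from road(a,a), knows(a,e)
round 1: derive flow(b,a) via R2 from road(b,h), knows(h,a)
round 1: derive flow(d,b) via R2 from road(d,g), knows(g,b)
round 1: derive flow(d,e) via R2 from road(d,a), knows(a,e)
round 1: derive flow(e,b) via R2 from road(e,f), knows(f,b)
round 1: derive flow(e,e) via R2 from road(e,f), knows(f,e)
round 1: derive flow(g,e) via R2 from road(g,f), knows(f,e)
round 1: derive flow(g,h) via R2 from road(g,b), knows(b,h)
round 1: derive flow(h,a) via R2 from road(h,d), knows(d,a)
round 1: derive flow(h,b) via R2 from road(h,f), knows(f,b)
round 1: derive flow(h,e) via R2 from road(h,f), knows(f,e)
round 2: derive flow(a,f) via R1 from flow(a,e), flow(e,f)
round 2: derive flow(a,h) via R1 from flow(a,b), flow(b,h)
round 2: derive flow(b,b) via R1 from flow(b,a), flow(a,b)
round 2: derive flow(b,d) via R1 from flow(b,h), flow(h,d)
round 2: derive flow(b,e) via R1 from flow(b,a), flow(a,e)
round 2: derive flow(b,f) via R1 from flow(b,h), flow(h,f)
round 2: derive flow(b,g) via R1 from flow(b,a), flow(a,g)
round 2: derive flow(d,f) via R1 from flow(d,e), flow(e,f)
round 2: derive flow(d,h) via R1 from flow(d,b), flow(b,h)
round 2: derive flow(e,a) via R1 from flow(e,b), flow(b,a)
round 2: derive flow(e,h) via R1 from flow(e,b), flow(b,h)
round 2: derive flow(g,a) via R1 from flow(g,b), flow(b,a)
round 2: derive flow(g,d) via R1 from flow(g,h), flow(h,d)
round 2: derive flow(h,h) via R1 from flow(h,b), flow(b,h)
round 3: derive flow(a,d) via R1 from flow(a,b), flow(b,d)
round 3: derive flow(d,d) via R1 from flow(d,b), flow(b,d)
round 3: derive flow(e,d) via R1 from flow(e,b), flow(b,d)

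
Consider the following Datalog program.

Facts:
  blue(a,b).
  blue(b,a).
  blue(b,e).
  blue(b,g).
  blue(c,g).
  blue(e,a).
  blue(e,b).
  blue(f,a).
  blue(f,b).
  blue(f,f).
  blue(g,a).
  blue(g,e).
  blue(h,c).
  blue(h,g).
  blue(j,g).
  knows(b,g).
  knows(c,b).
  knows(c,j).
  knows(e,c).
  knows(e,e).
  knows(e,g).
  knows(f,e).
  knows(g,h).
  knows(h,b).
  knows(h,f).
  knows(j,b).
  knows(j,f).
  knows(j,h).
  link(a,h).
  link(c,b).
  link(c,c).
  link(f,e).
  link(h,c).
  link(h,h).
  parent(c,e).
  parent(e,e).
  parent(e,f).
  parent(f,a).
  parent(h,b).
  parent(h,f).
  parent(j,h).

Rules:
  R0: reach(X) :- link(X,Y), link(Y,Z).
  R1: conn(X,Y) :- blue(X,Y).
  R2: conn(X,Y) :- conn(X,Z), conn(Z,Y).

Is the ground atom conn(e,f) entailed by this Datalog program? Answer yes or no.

no

round 1: derive conn(a,b) via R1 from blue(a,b)
round 1: derive conn(b,a) via R1 from blue(b,a)
round 1: derive conn(b,e) via R1 from blue(b,e)
round 1: derive conn(b,g) via R1 from blue(b,g)
round 1: derive conn(c,g) via R1 from blue(c,g)
round 1: derive conn(e,a) via R1 from blue(e,a)
round 1: derive conn(e,b) via R1 from blue(e,b)
round 1: derive conn(f,a) via R1 from blue(f,a)
round 1: derive conn(f,b) via R1 from blue(f,b)
round 1: derive conn(f,f) via R1 from blue(f,f)
round 1: derive conn(g,a) via R1 from blue(g,a)
round 1: derive conn(g,e) via R1 from blue(g,e)
round 1: derive conn(h,c) via R1 from blue(h,c)
round 1: derive conn(h,g) via R1 from blue(h,g)
round 1: derive conn(j,g) via R1 from blue(j,g)
round 2: derive conn(a,a) via R2 from conn(a,b), conn(b,a)
round 2: derive conn(a,e) via R2 from conn(a,b), conn(b,e)
round 2: derive conn(a,g) via R2 from conn(a,b), conn(b,g)
round 2: derive conn(b,b) via R2 from conn(b,a), conn(a,b)
round 2: derive conn(c,a) via R2 from conn(c,g), conn(g,a)
round 2: derive conn(c,e) via R2 from conn(c,g), conn(g,e)
round 2: derive conn(e,e) via R2 from conn(e,b), conn(b,e)
round 2: derive conn(e,g) via R2 from conn(e,b), conn(b,g)
round 2: derive conn(f,e) via R2 from conn(f,b), conn(b,e)
round 2: derive conn(f,g) via R2 from conn(f,b), conn(b,g)
round 2: derive conn(g,b) via R2 from conn(g,a), conn(a,b)
round 2: derive conn(h,a) via R2 from conn(h,g), conn(g,a)
round 2: derive conn(h,e) via R2 from conn(h,g), conn(g,e)
round 2: derive conn(j,a) via R2 from conn(j,g), conn(g,a)
round 2: derive conn(j,e) via R2 from conn(j,g), conn(g,e)
round 3: derive conn(c,b) via R2 from conn(c,a), conn(a,b)
round 3: derive conn(g,g) via R2 from conn(g,a), conn(a,g)
round 3: derive conn(h,b) via R2 from conn(h,a), conn(a,b)
round 3: derive conn(j,b) via R2 from conn(j,a), conn(a,b)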